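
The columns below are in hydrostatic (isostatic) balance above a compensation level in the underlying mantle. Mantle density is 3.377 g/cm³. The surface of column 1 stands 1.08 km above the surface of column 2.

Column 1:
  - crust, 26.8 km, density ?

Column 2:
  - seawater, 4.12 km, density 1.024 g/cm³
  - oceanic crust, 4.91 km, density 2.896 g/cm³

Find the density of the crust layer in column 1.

Take the compensation level at the base of the deeper column (depth z_c below the surface of column 1) and equate Σ ρ_i t_i down to z_c; mantle fills any gap and the z_c terms cancel.
Column 1: 26.8×ρ + (z_c − 26.8)×3.377
Column 2: 1.08×0 + 4.12×1.024 + 4.91×2.896 + (z_c − 1.08 − 9.03)×3.377
The z_c×3.377 term appears on both sides and cancels. Collect the known terms of each column as K = Σ(ρt)_known − 3.377 × (depth of known layers): K_1 = 0 − 3.377×26.8 = −90.5036; K_2 = 18.43824 − 3.377×(1.08 + 9.03) = −15.70323.
Balance: K_1 + 26.8×ρ = K_2, so ρ = (K_2 − K_1)/26.8 = 74.8004/26.8 = 2.79 g/cm³.

2.79 g/cm³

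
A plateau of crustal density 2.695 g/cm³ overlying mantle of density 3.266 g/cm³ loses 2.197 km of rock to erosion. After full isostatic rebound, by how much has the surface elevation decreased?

0.384 km

Rebound u = e ρ_c/ρ_m = 2.197 km × 2.695/3.266 = 1.813 km.
Net surface drop = e − u = 2.197 km − 1.813 km = e (ρ_m − ρ_c)/ρ_m = 0.384 km.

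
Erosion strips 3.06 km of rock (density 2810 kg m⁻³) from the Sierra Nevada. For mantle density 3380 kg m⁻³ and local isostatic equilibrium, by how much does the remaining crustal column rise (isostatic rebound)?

Unloading: uplift u = e ρ_c/ρ_m = 3.06 km × 2810/3380 = 2.54 km.

2.54 km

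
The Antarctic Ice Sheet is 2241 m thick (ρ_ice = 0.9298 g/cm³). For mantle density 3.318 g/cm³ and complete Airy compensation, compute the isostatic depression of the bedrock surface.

628 m

By Archimedes' principle applied to the lithosphere: the ice load ρ_ice t is balanced by mantle displaced below, ρ_m s.
s = t ρ_ice / ρ_m = 2241 m × 0.9298/3.318 = 628 m.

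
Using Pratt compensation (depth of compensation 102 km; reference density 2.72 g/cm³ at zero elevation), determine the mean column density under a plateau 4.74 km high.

Pratt balance: ρ_ref D = ρ (D + h).
ρ = ρ_ref D/(D + h) = 2.72 × 102 km/(102 km + 4.74 km) = 2.6 g/cm³.

2.6 g/cm³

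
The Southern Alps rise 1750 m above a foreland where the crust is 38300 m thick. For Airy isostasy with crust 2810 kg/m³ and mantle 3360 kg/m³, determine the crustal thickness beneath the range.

Root depth r = h ρ_c / (ρ_m − ρ_c) = 1750 m × 2810 / 550 = 8941 m.
Total thickness = T + h + r = 38300 m + 1750 m + 8941 m = 49000 m.

49000 m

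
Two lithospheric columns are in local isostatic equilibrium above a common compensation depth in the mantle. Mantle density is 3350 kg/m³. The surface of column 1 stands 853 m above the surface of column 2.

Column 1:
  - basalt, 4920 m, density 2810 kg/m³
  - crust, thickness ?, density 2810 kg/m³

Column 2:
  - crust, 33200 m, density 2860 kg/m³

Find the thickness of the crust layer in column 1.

Take the compensation level at the base of the deeper column (depth z_c below the surface of column 1) and equate Σ ρ_i t_i down to z_c; mantle fills any gap and the z_c terms cancel.
Column 1: 4920×2810 + x×2810 + (z_c − 4920 − x)×3350
Column 2: 853×0 + 33200×2860 + (z_c − 853 − 33200)×3350
The z_c×3350 term appears on both sides and cancels. Collect the known terms of each column as K = Σ(ρt)_known − 3350 × (depth of known layers): K_1 = 13825200 − 3350×4920 = −2656800; K_2 = 94952000 − 3350×(853 + 33200) = −19125550.
Balance: K_1 − x×(3350 − 2810) = K_2, so x = (K_1 − K_2)/(3350 − 2810) = 16468800/540 = 30500 m.

30500 m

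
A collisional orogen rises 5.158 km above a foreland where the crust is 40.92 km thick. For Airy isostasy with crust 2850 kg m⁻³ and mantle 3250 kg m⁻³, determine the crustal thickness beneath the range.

Root depth r = h ρ_c / (ρ_m − ρ_c) = 5.158 km × 2850 / 400 = 36.75 km.
Total thickness = T + h + r = 40.92 km + 5.158 km + 36.75 km = 82.8 km.

82.8 km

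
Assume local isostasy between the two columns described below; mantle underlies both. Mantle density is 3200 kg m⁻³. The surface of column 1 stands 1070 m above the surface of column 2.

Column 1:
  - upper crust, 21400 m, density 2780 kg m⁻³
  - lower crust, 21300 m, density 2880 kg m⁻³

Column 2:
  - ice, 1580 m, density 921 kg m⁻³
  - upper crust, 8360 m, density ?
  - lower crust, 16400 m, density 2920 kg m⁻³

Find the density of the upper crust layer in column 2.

Take the compensation level at the base of the deeper column (depth z_c below the surface of column 1) and equate Σ ρ_i t_i down to z_c; mantle fills any gap and the z_c terms cancel.
Column 1: 21400×2780 + 21300×2880 + (z_c − 42700)×3200
Column 2: 1070×0 + 1580×921 + 8360×ρ + 16400×2920 + (z_c − 1070 − 26340)×3200
The z_c×3200 term appears on both sides and cancels. Collect the known terms of each column as K = Σ(ρt)_known − 3200 × (depth of known layers): K_1 = 120836000 − 3200×42700 = −15804000; K_2 = 49343180 − 3200×(1070 + 26340) = −38368820.
Balance: K_1 = K_2 + 8360×ρ, so ρ = (K_1 − K_2)/8360 = 22564800/8360 = 2700 kg m⁻³.

2700 kg m⁻³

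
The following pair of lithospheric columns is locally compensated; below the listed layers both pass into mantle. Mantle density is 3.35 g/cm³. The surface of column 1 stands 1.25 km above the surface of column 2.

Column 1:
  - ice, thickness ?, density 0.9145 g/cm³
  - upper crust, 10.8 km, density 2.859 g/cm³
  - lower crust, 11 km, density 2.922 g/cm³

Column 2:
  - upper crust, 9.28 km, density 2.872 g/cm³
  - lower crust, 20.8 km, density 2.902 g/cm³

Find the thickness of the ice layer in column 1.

3.26 km

Take the compensation level at the base of the deeper column (depth z_c below the surface of column 1) and equate Σ ρ_i t_i down to z_c; mantle fills any gap and the z_c terms cancel.
Column 1: x×0.9145 + 10.8×2.859 + 11×2.922 + (z_c − 21.8 − x)×3.35
Column 2: 1.25×0 + 9.28×2.872 + 20.8×2.902 + (z_c − 1.25 − 30.08)×3.35
The z_c×3.35 term appears on both sides and cancels. Collect the known terms of each column as K = Σ(ρt)_known − 3.35 × (depth of known layers): K_1 = 63.0192 − 3.35×21.8 = −10.0108; K_2 = 87.01376 − 3.35×(1.25 + 30.08) = −17.94174.
Balance: K_1 − x×(3.35 − 0.9145) = K_2, so x = (K_1 − K_2)/(3.35 − 0.9145) = 7.93094/2.4355 = 3.26 km.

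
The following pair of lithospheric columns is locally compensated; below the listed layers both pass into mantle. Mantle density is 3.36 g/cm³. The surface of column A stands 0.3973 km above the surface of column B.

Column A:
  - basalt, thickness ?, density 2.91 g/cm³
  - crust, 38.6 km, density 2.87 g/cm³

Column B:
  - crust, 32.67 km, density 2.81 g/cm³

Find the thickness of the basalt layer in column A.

Take the compensation level at the base of the deeper column (depth z_c below the surface of column A) and equate Σ ρ_i t_i down to z_c; mantle fills any gap and the z_c terms cancel.
Column A: x×2.91 + 38.6×2.87 + (z_c − 38.6 − x)×3.36
Column B: 0.3973×0 + 32.67×2.81 + (z_c − 0.3973 − 32.67)×3.36
The z_c×3.36 term appears on both sides and cancels. Collect the known terms of each column as K = Σ(ρt)_known − 3.36 × (depth of known layers): K_A = 110.782 − 3.36×38.6 = −18.914; K_B = 91.8027 − 3.36×(0.3973 + 32.67) = −19.303428.
Balance: K_A − x×(3.36 − 2.91) = K_B, so x = (K_A − K_B)/(3.36 − 2.91) = 0.389428/0.45 = 0.865 km.

0.865 km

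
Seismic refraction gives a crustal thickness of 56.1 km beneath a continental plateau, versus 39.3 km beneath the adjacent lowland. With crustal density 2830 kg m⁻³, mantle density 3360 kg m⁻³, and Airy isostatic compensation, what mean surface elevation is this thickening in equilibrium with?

Excess crust Δ = 56.1 km − 39.3 km = 16.8 km, split between elevation h and root r with h + r = Δ.
Airy balance ρ_c h = (ρ_m − ρ_c) r gives r = h ρ_c/(ρ_m − ρ_c), so h (1 + ρ_c/(ρ_m − ρ_c)) = Δ, i.e. h = Δ (ρ_m − ρ_c)/ρ_m.
h = 16.8 km × 530/3360 = 2.65 km.

2.65 km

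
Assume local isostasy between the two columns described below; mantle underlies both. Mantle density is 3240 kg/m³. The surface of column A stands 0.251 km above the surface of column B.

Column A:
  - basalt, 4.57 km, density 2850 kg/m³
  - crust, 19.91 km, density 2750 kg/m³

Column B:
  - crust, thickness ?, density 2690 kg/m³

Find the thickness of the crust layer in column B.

19.5 km

Take the compensation level at the base of the deeper column (depth z_c below the surface of column A) and equate Σ ρ_i t_i down to z_c; mantle fills any gap and the z_c terms cancel.
Column A: 4.57×2850 + 19.91×2750 + (z_c − 24.48)×3240
Column B: 0.251×0 + x×2690 + (z_c − 0.251 − 0 − x)×3240
The z_c×3240 term appears on both sides and cancels. Collect the known terms of each column as K = Σ(ρt)_known − 3240 × (depth of known layers): K_A = 67777 − 3240×24.48 = −11538.2; K_B = 0 − 3240×(0.251 + 0) = −813.24.
Balance: K_A = K_B − x×(3240 − 2690), so x = (K_B − K_A)/(3240 − 2690) = 10725/550 = 19.5 km.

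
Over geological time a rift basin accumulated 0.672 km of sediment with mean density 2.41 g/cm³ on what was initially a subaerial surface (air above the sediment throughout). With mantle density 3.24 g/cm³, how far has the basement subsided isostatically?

0.5 km

Subaerial load: s = t ρ_sed / ρ_m = 0.672 km × 2.41/3.24 = 0.5 km.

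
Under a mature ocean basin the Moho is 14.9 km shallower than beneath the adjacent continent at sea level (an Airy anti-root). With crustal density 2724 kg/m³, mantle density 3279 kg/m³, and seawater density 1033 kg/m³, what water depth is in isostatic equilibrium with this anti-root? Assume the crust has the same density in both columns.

4.89 km

Replacing a thickness d of crust by seawater at the top must be balanced by replacing crust with mantle at the base: d (ρ_c − ρ_w) = a (ρ_m − ρ_c).
d = a (ρ_m − ρ_c)/(ρ_c − ρ_w) = 14.9 km × 555/1691 = 4.89 km.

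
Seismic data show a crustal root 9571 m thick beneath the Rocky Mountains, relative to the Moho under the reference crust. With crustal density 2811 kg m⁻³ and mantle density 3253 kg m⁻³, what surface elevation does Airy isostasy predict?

Isostatic balance requires: ρ_c h = (ρ_m − ρ_c) r.
h = r (ρ_m − ρ_c) / ρ_c = 9571 m × (3253 − 2811) / 2811 = 1500 m.

1500 m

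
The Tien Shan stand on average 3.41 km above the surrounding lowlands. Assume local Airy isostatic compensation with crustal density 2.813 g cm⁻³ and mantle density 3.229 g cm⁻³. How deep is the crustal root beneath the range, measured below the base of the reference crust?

In Airy isostatic equilibrium: the weight of the topography is balanced by the buoyancy of the root, ρ_c h = (ρ_m − ρ_c) r.
r = h · ρ_c / (ρ_m − ρ_c) = 3.41 km × 2.813 / (3.229 − 2.813) = 23.1 km.

23.1 km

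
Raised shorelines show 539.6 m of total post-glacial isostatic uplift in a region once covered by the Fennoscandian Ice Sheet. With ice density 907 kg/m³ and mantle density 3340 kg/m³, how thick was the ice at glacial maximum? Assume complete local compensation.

1990 m

u = t ρ_ice/ρ_m → t = u ρ_m/ρ_ice = 539.6 m × 3340/907 = 1990 m.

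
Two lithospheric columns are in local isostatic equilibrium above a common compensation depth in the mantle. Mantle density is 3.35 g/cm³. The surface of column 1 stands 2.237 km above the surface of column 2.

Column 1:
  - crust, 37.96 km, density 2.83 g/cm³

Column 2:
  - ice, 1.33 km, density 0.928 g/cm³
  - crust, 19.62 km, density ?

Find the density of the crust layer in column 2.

2.89 g/cm³

Take the compensation level at the base of the deeper column (depth z_c below the surface of column 1) and equate Σ ρ_i t_i down to z_c; mantle fills any gap and the z_c terms cancel.
Column 1: 37.96×2.83 + (z_c − 37.96)×3.35
Column 2: 2.237×0 + 1.33×0.928 + 19.62×ρ + (z_c − 2.237 − 20.95)×3.35
The z_c×3.35 term appears on both sides and cancels. Collect the known terms of each column as K = Σ(ρt)_known − 3.35 × (depth of known layers): K_1 = 107.4268 − 3.35×37.96 = −19.7392; K_2 = 1.23424 − 3.35×(2.237 + 20.95) = −76.44221.
Balance: K_1 = K_2 + 19.62×ρ, so ρ = (K_1 − K_2)/19.62 = 56.703/19.62 = 2.89 g/cm³.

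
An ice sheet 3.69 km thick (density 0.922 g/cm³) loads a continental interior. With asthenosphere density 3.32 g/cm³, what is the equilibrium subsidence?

Isostatic balance requires: the ice load ρ_ice t is balanced by mantle displaced below, ρ_m s.
s = t ρ_ice / ρ_m = 3.69 km × 0.922/3.32 = 1.02 km.

1.02 km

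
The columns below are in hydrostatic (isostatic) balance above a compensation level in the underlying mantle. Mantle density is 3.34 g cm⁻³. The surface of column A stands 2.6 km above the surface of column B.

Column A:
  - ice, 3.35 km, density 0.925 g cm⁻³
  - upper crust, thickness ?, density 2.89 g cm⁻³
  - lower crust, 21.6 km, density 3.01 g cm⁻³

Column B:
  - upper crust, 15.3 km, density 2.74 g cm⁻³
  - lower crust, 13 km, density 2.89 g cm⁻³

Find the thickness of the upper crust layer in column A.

18.9 km

Take the compensation level at the base of the deeper column (depth z_c below the surface of column A) and equate Σ ρ_i t_i down to z_c; mantle fills any gap and the z_c terms cancel.
Column A: 3.35×0.925 + x×2.89 + 21.6×3.01 + (z_c − 24.95 − x)×3.34
Column B: 2.6×0 + 15.3×2.74 + 13×2.89 + (z_c − 2.6 − 28.3)×3.34
The z_c×3.34 term appears on both sides and cancels. Collect the known terms of each column as K = Σ(ρt)_known − 3.34 × (depth of known layers): K_A = 68.11475 − 3.34×24.95 = −15.21825; K_B = 79.492 − 3.34×(2.6 + 28.3) = −23.714.
Balance: K_A − x×(3.34 − 2.89) = K_B, so x = (K_A − K_B)/(3.34 − 2.89) = 8.49575/0.45 = 18.9 km.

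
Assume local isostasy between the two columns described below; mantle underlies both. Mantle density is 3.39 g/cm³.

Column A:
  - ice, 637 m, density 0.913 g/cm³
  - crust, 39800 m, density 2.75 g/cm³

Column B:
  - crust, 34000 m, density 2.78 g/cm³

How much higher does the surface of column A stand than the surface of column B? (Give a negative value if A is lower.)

1860 m

For any compensation level in the mantle, the mantle terms cancel and isostasy reduces to e = (Σt_A − Σt_B) − (Σ(ρt)_A − Σ(ρt)_B) / ρ_m.
Σt_A = 40437 m; Σt_B = 34000 m; Σ(ρt)_A = 110031.581; Σ(ρt)_B = 94520 (in m·g/cm³).
e = (40437 − 34000) − (110031.581 − 94520) / 3.39 = 1860 m.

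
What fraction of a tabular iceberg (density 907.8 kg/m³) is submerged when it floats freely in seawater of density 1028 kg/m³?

Submerged fraction = ρ_obj/ρ_fluid = 907.8/1028 = 0.883.

0.883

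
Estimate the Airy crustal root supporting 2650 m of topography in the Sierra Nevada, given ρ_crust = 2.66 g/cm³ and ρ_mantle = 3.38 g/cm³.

Balancing pressure at the compensation depth: the weight of the topography is balanced by the buoyancy of the root, ρ_c h = (ρ_m − ρ_c) r.
r = h · ρ_c / (ρ_m − ρ_c) = 2650 m × 2.66 / (3.38 − 2.66) = 9790 m.

9790 m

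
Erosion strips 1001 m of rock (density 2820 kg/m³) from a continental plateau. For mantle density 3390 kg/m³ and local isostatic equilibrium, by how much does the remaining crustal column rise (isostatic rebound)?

833 m

Unloading: uplift u = e ρ_c/ρ_m = 1001 m × 2820/3390 = 833 m.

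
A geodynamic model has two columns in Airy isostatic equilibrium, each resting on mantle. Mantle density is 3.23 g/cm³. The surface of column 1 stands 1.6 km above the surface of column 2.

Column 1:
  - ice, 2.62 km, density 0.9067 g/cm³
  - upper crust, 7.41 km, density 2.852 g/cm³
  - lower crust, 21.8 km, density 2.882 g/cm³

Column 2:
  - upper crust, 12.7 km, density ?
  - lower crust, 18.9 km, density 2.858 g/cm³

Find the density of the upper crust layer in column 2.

Take the compensation level at the base of the deeper column (depth z_c below the surface of column 1) and equate Σ ρ_i t_i down to z_c; mantle fills any gap and the z_c terms cancel.
Column 1: 2.62×0.9067 + 7.41×2.852 + 21.8×2.882 + (z_c − 31.83)×3.23
Column 2: 1.6×0 + 12.7×ρ + 18.9×2.858 + (z_c − 1.6 − 31.6)×3.23
The z_c×3.23 term appears on both sides and cancels. Collect the known terms of each column as K = Σ(ρt)_known − 3.23 × (depth of known layers): K_1 = 86.336474 − 3.23×31.83 = −16.474426; K_2 = 54.0162 − 3.23×(1.6 + 31.6) = −53.2198.
Balance: K_1 = K_2 + 12.7×ρ, so ρ = (K_1 − K_2)/12.7 = 36.7454/12.7 = 2.89 g/cm³.

2.89 g/cm³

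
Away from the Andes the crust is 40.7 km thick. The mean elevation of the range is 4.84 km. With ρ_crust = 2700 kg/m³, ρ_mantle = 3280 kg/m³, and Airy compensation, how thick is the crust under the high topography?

68.1 km

Root depth r = h ρ_c / (ρ_m − ρ_c) = 4.84 km × 2700 / 580 = 22.53 km.
Total thickness = T + h + r = 40.7 km + 4.84 km + 22.53 km = 68.1 km.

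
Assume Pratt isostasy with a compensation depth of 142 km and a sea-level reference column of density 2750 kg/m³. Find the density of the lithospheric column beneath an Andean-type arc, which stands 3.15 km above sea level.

2690 kg/m³

Pratt balance: ρ_ref D = ρ (D + h).
ρ = ρ_ref D/(D + h) = 2750 × 142 km/(142 km + 3.15 km) = 2690 kg/m³.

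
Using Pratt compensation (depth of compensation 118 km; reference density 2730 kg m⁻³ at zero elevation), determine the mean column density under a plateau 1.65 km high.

Pratt balance: ρ_ref D = ρ (D + h).
ρ = ρ_ref D/(D + h) = 2730 × 118 km/(118 km + 1.65 km) = 2690 kg m⁻³.

2690 kg m⁻³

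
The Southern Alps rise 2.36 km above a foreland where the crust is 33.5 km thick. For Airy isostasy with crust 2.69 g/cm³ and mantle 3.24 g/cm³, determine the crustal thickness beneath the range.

Root depth r = h ρ_c / (ρ_m − ρ_c) = 2.36 km × 2.69 / 0.55 = 11.54 km.
Total thickness = T + h + r = 33.5 km + 2.36 km + 11.54 km = 47.4 km.

47.4 km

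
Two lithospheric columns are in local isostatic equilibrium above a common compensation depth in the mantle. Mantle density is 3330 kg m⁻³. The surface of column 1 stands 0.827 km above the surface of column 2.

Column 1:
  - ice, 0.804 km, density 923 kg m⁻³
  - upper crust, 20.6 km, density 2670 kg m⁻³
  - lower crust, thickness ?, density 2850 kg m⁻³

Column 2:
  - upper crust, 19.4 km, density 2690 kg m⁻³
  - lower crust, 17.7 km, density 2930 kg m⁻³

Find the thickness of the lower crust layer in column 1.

Take the compensation level at the base of the deeper column (depth z_c below the surface of column 1) and equate Σ ρ_i t_i down to z_c; mantle fills any gap and the z_c terms cancel.
Column 1: 0.804×923 + 20.6×2670 + x×2850 + (z_c − 21.404 − x)×3330
Column 2: 0.827×0 + 19.4×2690 + 17.7×2930 + (z_c − 0.827 − 37.1)×3330
The z_c×3330 term appears on both sides and cancels. Collect the known terms of each column as K = Σ(ρt)_known − 3330 × (depth of known layers): K_1 = 55744.092 − 3330×21.404 = −15531.228; K_2 = 104047 − 3330×(0.827 + 37.1) = −22249.91.
Balance: K_1 − x×(3330 − 2850) = K_2, so x = (K_1 − K_2)/(3330 − 2850) = 6718.68/480 = 14 km.

14 km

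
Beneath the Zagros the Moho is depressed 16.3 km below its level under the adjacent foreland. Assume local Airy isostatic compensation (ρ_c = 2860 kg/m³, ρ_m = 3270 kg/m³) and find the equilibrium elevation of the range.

Isostatic balance requires: ρ_c h = (ρ_m − ρ_c) r.
h = r (ρ_m − ρ_c) / ρ_c = 16.3 km × (3270 − 2860) / 2860 = 2.34 km.

2.34 km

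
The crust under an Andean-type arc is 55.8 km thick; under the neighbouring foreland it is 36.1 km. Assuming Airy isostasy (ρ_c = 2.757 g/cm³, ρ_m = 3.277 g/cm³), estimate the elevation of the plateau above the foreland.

3.13 km

Excess crust Δ = 55.8 km − 36.1 km = 19.7 km, split between elevation h and root r with h + r = Δ.
Airy balance ρ_c h = (ρ_m − ρ_c) r gives r = h ρ_c/(ρ_m − ρ_c), so h (1 + ρ_c/(ρ_m − ρ_c)) = Δ, i.e. h = Δ (ρ_m − ρ_c)/ρ_m.
h = 19.7 km × 0.52/3.277 = 3.13 km.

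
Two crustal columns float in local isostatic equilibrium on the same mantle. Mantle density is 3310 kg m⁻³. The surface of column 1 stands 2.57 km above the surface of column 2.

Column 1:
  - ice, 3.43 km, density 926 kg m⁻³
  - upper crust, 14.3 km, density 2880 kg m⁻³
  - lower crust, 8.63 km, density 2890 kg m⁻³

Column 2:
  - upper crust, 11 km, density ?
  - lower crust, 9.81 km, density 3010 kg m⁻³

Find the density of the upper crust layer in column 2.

2720 kg m⁻³

Take the compensation level at the base of the deeper column (depth z_c below the surface of column 1) and equate Σ ρ_i t_i down to z_c; mantle fills any gap and the z_c terms cancel.
Column 1: 3.43×926 + 14.3×2880 + 8.63×2890 + (z_c − 26.36)×3310
Column 2: 2.57×0 + 11×ρ + 9.81×3010 + (z_c − 2.57 − 20.81)×3310
The z_c×3310 term appears on both sides and cancels. Collect the known terms of each column as K = Σ(ρt)_known − 3310 × (depth of known layers): K_1 = 69300.88 − 3310×26.36 = −17950.72; K_2 = 29528.1 − 3310×(2.57 + 20.81) = −47859.7.
Balance: K_1 = K_2 + 11×ρ, so ρ = (K_1 − K_2)/11 = 29909/11 = 2720 kg m⁻³.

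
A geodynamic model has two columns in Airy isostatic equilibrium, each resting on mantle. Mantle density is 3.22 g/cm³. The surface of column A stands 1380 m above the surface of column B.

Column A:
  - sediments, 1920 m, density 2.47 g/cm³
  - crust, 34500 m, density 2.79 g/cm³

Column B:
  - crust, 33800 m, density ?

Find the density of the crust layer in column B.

2.87 g/cm³

Take the compensation level at the base of the deeper column (depth z_c below the surface of column A) and equate Σ ρ_i t_i down to z_c; mantle fills any gap and the z_c terms cancel.
Column A: 1920×2.47 + 34500×2.79 + (z_c − 36420)×3.22
Column B: 1380×0 + 33800×ρ + (z_c − 1380 − 33800)×3.22
The z_c×3.22 term appears on both sides and cancels. Collect the known terms of each column as K = Σ(ρt)_known − 3.22 × (depth of known layers): K_A = 100997.4 − 3.22×36420 = −16275; K_B = 0 − 3.22×(1380 + 33800) = −113279.6.
Balance: K_A = K_B + 33800×ρ, so ρ = (K_A − K_B)/33800 = 97004.6/33800 = 2.87 g/cm³.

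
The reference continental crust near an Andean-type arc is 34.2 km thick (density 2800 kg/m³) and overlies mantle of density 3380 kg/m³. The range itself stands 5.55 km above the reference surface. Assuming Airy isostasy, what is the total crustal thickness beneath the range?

66.5 km

Root depth r = h ρ_c / (ρ_m − ρ_c) = 5.55 km × 2800 / 580 = 26.79 km.
Total thickness = T + h + r = 34.2 km + 5.55 km + 26.79 km = 66.5 km.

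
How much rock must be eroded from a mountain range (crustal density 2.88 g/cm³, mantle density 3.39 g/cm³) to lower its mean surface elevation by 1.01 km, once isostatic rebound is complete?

6.71 km

Net drop Δ = e − u = e − e ρ_c/ρ_m = e (ρ_m − ρ_c)/ρ_m.
e = Δ ρ_m/(ρ_m − ρ_c) = 1.01 km × 3.39/0.51 = 6.71 km.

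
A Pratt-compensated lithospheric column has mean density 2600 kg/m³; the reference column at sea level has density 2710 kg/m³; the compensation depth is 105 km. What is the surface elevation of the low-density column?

4.44 km

ρ_ref D = ρ (D + h) → h = D (ρ_ref − ρ)/ρ.
h = 105 km × (2710 − 2600)/2600 = 4.44 km.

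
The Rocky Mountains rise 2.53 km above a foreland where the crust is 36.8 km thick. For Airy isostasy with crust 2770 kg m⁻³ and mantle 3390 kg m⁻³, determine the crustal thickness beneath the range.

50.6 km

Root depth r = h ρ_c / (ρ_m − ρ_c) = 2.53 km × 2770 / 620 = 11.3 km.
Total thickness = T + h + r = 36.8 km + 2.53 km + 11.3 km = 50.6 km.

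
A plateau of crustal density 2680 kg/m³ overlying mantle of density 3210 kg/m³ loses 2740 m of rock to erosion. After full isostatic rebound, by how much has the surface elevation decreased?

452 m

Rebound u = e ρ_c/ρ_m = 2740 m × 2680/3210 = 2288 m.
Net surface drop = e − u = 2740 m − 2288 m = e (ρ_m − ρ_c)/ρ_m = 452 m.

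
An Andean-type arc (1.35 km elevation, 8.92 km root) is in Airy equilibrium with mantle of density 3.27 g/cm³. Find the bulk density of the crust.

ρ_c h = (ρ_m − ρ_c) r → ρ_c (h + r) = ρ_m r → ρ_c = ρ_m r / (h + r).
ρ_c = 3.27 × 8.92 km / (1.35 km + 8.92 km) = 2.84 g/cm³.

2.84 g/cm³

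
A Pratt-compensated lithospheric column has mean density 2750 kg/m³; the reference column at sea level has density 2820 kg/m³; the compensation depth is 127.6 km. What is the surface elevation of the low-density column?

ρ_ref D = ρ (D + h) → h = D (ρ_ref − ρ)/ρ.
h = 127.6 km × (2820 − 2750)/2750 = 3.25 km.

3.25 km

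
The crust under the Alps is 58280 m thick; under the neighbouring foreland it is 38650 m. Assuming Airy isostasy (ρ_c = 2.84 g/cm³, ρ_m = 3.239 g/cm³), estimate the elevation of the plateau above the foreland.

Excess crust Δ = 58280 m − 38650 m = 19630 m, split between elevation h and root r with h + r = Δ.
Airy balance ρ_c h = (ρ_m − ρ_c) r gives r = h ρ_c/(ρ_m − ρ_c), so h (1 + ρ_c/(ρ_m − ρ_c)) = Δ, i.e. h = Δ (ρ_m − ρ_c)/ρ_m.
h = 19630 m × 0.399/3.239 = 2420 m.

2420 m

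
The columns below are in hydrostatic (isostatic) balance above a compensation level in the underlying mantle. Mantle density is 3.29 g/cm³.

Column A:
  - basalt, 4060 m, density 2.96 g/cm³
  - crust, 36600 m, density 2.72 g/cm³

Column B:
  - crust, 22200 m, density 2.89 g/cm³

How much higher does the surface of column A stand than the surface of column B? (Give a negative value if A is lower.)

4050 m

For any compensation level in the mantle, the mantle terms cancel and isostasy reduces to e = (Σt_A − Σt_B) − (Σ(ρt)_A − Σ(ρt)_B) / ρ_m.
Σt_A = 40660 m; Σt_B = 22200 m; Σ(ρt)_A = 111569.6; Σ(ρt)_B = 64158 (in m·g/cm³).
e = (40660 − 22200) − (111569.6 − 64158) / 3.29 = 4050 m.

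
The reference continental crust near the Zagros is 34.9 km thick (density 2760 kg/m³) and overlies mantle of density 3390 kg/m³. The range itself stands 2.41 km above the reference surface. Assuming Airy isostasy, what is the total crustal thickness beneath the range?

47.9 km

Root depth r = h ρ_c / (ρ_m − ρ_c) = 2.41 km × 2760 / 630 = 10.56 km.
Total thickness = T + h + r = 34.9 km + 2.41 km + 10.56 km = 47.9 km.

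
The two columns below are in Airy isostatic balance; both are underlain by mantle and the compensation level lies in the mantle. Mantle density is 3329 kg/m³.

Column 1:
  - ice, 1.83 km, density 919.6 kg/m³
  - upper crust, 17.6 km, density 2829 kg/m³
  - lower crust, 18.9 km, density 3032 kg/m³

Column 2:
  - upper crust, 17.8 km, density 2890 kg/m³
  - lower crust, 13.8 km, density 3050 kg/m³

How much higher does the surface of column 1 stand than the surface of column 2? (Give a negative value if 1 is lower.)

For any compensation level in the mantle, the mantle terms cancel and isostasy reduces to e = (Σt_1 − Σt_2) − (Σ(ρt)_1 − Σ(ρt)_2) / ρ_m.
Σt_1 = 38.33 km; Σt_2 = 31.6 km; Σ(ρt)_1 = 108778.068; Σ(ρt)_2 = 93532 (in km·kg/m³).
e = (38.33 − 31.6) − (108778.068 − 93532) / 3329 = 2.15 km.

2.15 km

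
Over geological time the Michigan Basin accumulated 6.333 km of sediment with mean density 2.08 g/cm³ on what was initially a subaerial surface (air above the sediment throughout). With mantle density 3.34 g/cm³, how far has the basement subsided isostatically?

Subaerial load: s = t ρ_sed / ρ_m = 6.333 km × 2.08/3.34 = 3.94 km.

3.94 km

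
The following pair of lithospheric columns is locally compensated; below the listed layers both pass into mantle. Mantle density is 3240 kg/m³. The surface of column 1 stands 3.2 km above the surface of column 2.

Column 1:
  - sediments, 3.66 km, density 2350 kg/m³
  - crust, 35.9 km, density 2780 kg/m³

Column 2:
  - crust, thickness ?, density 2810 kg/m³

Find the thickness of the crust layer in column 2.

21.9 km

Take the compensation level at the base of the deeper column (depth z_c below the surface of column 1) and equate Σ ρ_i t_i down to z_c; mantle fills any gap and the z_c terms cancel.
Column 1: 3.66×2350 + 35.9×2780 + (z_c − 39.56)×3240
Column 2: 3.2×0 + x×2810 + (z_c − 3.2 − 0 − x)×3240
The z_c×3240 term appears on both sides and cancels. Collect the known terms of each column as K = Σ(ρt)_known − 3240 × (depth of known layers): K_1 = 108403 − 3240×39.56 = −19771.4; K_2 = 0 − 3240×(3.2 + 0) = −10368.
Balance: K_1 = K_2 − x×(3240 − 2810), so x = (K_2 − K_1)/(3240 − 2810) = 9403.4/430 = 21.9 km.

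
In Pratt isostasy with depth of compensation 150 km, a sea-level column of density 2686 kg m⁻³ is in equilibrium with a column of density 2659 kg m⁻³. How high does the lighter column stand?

1.52 km

ρ_ref D = ρ (D + h) → h = D (ρ_ref − ρ)/ρ.
h = 150 km × (2686 − 2659)/2659 = 1.52 km.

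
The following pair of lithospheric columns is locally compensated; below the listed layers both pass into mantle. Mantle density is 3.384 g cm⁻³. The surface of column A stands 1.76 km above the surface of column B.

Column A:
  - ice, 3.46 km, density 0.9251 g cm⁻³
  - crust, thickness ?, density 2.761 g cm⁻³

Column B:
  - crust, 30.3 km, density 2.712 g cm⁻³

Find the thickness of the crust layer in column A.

Take the compensation level at the base of the deeper column (depth z_c below the surface of column A) and equate Σ ρ_i t_i down to z_c; mantle fills any gap and the z_c terms cancel.
Column A: 3.46×0.9251 + x×2.761 + (z_c − 3.46 − x)×3.384
Column B: 1.76×0 + 30.3×2.712 + (z_c − 1.76 − 30.3)×3.384
The z_c×3.384 term appears on both sides and cancels. Collect the known terms of each column as K = Σ(ρt)_known − 3.384 × (depth of known layers): K_A = 3.200846 − 3.384×3.46 = −8.507794; K_B = 82.1736 − 3.384×(1.76 + 30.3) = −26.31744.
Balance: K_A − x×(3.384 − 2.761) = K_B, so x = (K_A − K_B)/(3.384 − 2.761) = 17.8096/0.623 = 28.6 km.

28.6 km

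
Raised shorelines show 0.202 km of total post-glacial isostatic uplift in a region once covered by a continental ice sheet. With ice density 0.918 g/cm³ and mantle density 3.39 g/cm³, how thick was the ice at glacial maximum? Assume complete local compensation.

0.746 km

u = t ρ_ice/ρ_m → t = u ρ_m/ρ_ice = 0.202 km × 3.39/0.918 = 0.746 km.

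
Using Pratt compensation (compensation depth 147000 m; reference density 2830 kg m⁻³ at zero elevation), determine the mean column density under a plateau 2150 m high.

2790 kg m⁻³

Pratt balance: ρ_ref D = ρ (D + h).
ρ = ρ_ref D/(D + h) = 2830 × 147000 m/(147000 m + 2150 m) = 2790 kg m⁻³.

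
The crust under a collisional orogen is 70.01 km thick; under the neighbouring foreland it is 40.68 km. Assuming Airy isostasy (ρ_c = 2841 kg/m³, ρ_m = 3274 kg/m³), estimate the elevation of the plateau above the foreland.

3.88 km

Excess crust Δ = 70.01 km − 40.68 km = 29.33 km, split between elevation h and root r with h + r = Δ.
Airy balance ρ_c h = (ρ_m − ρ_c) r gives r = h ρ_c/(ρ_m − ρ_c), so h (1 + ρ_c/(ρ_m − ρ_c)) = Δ, i.e. h = Δ (ρ_m − ρ_c)/ρ_m.
h = 29.33 km × 433/3274 = 3.88 km.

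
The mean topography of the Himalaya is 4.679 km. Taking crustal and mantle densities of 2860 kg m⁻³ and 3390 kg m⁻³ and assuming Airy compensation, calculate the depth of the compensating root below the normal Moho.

25.2 km

By Archimedes' principle applied to the lithosphere: the weight of the topography is balanced by the buoyancy of the root, ρ_c h = (ρ_m − ρ_c) r.
r = h · ρ_c / (ρ_m − ρ_c) = 4.679 km × 2860 / (3390 − 2860) = 25.2 km.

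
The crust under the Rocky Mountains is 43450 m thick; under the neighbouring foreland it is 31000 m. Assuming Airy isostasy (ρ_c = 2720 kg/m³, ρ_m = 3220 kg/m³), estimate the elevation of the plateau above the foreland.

1930 m

Excess crust Δ = 43450 m − 31000 m = 12450 m, split between elevation h and root r with h + r = Δ.
Airy balance ρ_c h = (ρ_m − ρ_c) r gives r = h ρ_c/(ρ_m − ρ_c), so h (1 + ρ_c/(ρ_m − ρ_c)) = Δ, i.e. h = Δ (ρ_m − ρ_c)/ρ_m.
h = 12450 m × 500/3220 = 1930 m.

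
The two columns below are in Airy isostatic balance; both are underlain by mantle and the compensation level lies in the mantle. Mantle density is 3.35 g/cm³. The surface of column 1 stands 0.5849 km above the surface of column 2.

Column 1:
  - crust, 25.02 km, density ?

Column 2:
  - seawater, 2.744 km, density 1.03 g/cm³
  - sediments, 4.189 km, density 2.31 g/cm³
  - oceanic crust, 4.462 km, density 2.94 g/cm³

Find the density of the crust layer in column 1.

2.77 g/cm³

Take the compensation level at the base of the deeper column (depth z_c below the surface of column 1) and equate Σ ρ_i t_i down to z_c; mantle fills any gap and the z_c terms cancel.
Column 1: 25.02×ρ + (z_c − 25.02)×3.35
Column 2: 0.5849×0 + 2.744×1.03 + 4.189×2.31 + 4.462×2.94 + (z_c − 0.5849 − 11.395)×3.35
The z_c×3.35 term appears on both sides and cancels. Collect the known terms of each column as K = Σ(ρt)_known − 3.35 × (depth of known layers): K_1 = 0 − 3.35×25.02 = −83.817; K_2 = 25.62119 − 3.35×(0.5849 + 11.395) = −14.511475.
Balance: K_1 + 25.02×ρ = K_2, so ρ = (K_2 − K_1)/25.02 = 69.3055/25.02 = 2.77 g/cm³.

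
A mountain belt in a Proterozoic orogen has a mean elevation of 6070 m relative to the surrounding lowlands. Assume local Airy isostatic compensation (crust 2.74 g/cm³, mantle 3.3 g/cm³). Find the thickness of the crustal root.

29700 m

By Archimedes' principle applied to the lithosphere: the weight of the topography is balanced by the buoyancy of the root, ρ_c h = (ρ_m − ρ_c) r.
r = h · ρ_c / (ρ_m − ρ_c) = 6070 m × 2.74 / (3.3 − 2.74) = 29700 m.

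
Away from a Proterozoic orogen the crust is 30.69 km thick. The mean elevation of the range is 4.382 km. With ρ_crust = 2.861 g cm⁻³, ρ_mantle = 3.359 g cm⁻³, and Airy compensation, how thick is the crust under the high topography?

Root depth r = h ρ_c / (ρ_m − ρ_c) = 4.382 km × 2.861 / 0.498 = 25.17 km.
Total thickness = T + h + r = 30.69 km + 4.382 km + 25.17 km = 60.2 km.

60.2 km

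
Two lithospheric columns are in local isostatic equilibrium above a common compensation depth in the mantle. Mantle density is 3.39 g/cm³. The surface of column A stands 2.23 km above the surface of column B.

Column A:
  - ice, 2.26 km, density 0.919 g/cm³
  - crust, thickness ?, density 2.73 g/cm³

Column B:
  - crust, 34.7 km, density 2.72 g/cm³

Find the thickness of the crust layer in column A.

38.2 km

Take the compensation level at the base of the deeper column (depth z_c below the surface of column A) and equate Σ ρ_i t_i down to z_c; mantle fills any gap and the z_c terms cancel.
Column A: 2.26×0.919 + x×2.73 + (z_c − 2.26 − x)×3.39
Column B: 2.23×0 + 34.7×2.72 + (z_c − 2.23 − 34.7)×3.39
The z_c×3.39 term appears on both sides and cancels. Collect the known terms of each column as K = Σ(ρt)_known − 3.39 × (depth of known layers): K_A = 2.07694 − 3.39×2.26 = −5.58446; K_B = 94.384 − 3.39×(2.23 + 34.7) = −30.8087.
Balance: K_A − x×(3.39 − 2.73) = K_B, so x = (K_A − K_B)/(3.39 − 2.73) = 25.2242/0.66 = 38.2 km.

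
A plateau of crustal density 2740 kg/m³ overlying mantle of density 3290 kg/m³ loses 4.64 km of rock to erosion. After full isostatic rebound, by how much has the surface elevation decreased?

0.776 km

Rebound u = e ρ_c/ρ_m = 4.64 km × 2740/3290 = 3.864 km.
Net surface drop = e − u = 4.64 km − 3.864 km = e (ρ_m − ρ_c)/ρ_m = 0.776 km.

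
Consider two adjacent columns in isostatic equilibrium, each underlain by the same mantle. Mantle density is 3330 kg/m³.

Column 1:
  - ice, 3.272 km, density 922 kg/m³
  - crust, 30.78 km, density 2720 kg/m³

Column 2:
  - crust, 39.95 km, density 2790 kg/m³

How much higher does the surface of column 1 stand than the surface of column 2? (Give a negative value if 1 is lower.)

1.53 km

For any compensation level in the mantle, the mantle terms cancel and isostasy reduces to e = (Σt_1 − Σt_2) − (Σ(ρt)_1 − Σ(ρt)_2) / ρ_m.
Σt_1 = 34.052 km; Σt_2 = 39.95 km; Σ(ρt)_1 = 86738.384; Σ(ρt)_2 = 111460.5 (in km·kg/m³).
e = (34.052 − 39.95) − (86738.384 − 111460.5) / 3330 = 1.53 km.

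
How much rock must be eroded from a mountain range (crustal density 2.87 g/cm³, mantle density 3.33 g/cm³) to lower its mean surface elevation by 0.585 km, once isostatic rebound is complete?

Net drop Δ = e − u = e − e ρ_c/ρ_m = e (ρ_m − ρ_c)/ρ_m.
e = Δ ρ_m/(ρ_m − ρ_c) = 0.585 km × 3.33/0.46 = 4.23 km.

4.23 km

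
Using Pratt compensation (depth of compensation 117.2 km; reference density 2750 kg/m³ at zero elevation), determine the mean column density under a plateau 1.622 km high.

2710 kg/m³

Pratt balance: ρ_ref D = ρ (D + h).
ρ = ρ_ref D/(D + h) = 2750 × 117.2 km/(117.2 km + 1.622 km) = 2710 kg/m³.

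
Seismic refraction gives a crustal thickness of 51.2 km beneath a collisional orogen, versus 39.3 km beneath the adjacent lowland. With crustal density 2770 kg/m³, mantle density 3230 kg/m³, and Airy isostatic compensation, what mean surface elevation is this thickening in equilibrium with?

1.69 km

Excess crust Δ = 51.2 km − 39.3 km = 11.9 km, split between elevation h and root r with h + r = Δ.
Airy balance ρ_c h = (ρ_m − ρ_c) r gives r = h ρ_c/(ρ_m − ρ_c), so h (1 + ρ_c/(ρ_m − ρ_c)) = Δ, i.e. h = Δ (ρ_m − ρ_c)/ρ_m.
h = 11.9 km × 460/3230 = 1.69 km.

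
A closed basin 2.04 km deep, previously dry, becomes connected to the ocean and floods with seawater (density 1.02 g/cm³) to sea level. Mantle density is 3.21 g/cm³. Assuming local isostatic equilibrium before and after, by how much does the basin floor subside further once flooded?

After flooding the water column is d + s deep. Its weight must equal the weight of mantle displaced by the extra subsidence s: (d + s) ρ_w = s ρ_m.
s = d ρ_w / (ρ_m − ρ_w) = 2.04 km × 1.02/(3.21 − 1.02) = 0.95 km.

0.95 km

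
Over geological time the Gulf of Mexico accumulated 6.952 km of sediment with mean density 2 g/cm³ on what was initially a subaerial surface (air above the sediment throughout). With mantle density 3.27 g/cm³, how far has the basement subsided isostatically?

4.25 km

Subaerial load: s = t ρ_sed / ρ_m = 6.952 km × 2/3.27 = 4.25 km.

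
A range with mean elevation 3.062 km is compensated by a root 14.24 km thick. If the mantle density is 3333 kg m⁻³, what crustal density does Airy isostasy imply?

2740 kg m⁻³

ρ_c h = (ρ_m − ρ_c) r → ρ_c (h + r) = ρ_m r → ρ_c = ρ_m r / (h + r).
ρ_c = 3333 × 14.24 km / (3.062 km + 14.24 km) = 2740 kg m⁻³.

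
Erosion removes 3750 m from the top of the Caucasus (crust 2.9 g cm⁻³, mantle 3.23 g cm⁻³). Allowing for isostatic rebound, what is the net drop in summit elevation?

Rebound u = e ρ_c/ρ_m = 3750 m × 2.9/3.23 = 3367 m.
Net surface drop = e − u = 3750 m − 3367 m = e (ρ_m − ρ_c)/ρ_m = 383 m.

383 m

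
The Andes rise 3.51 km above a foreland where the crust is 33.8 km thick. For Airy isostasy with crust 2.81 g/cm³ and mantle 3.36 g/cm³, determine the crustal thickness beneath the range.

Root depth r = h ρ_c / (ρ_m − ρ_c) = 3.51 km × 2.81 / 0.55 = 17.93 km.
Total thickness = T + h + r = 33.8 km + 3.51 km + 17.93 km = 55.2 km.

55.2 km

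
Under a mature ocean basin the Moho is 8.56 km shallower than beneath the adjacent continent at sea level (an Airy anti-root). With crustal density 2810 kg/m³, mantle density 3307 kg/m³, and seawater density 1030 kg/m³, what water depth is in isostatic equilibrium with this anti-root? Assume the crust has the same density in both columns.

Replacing a thickness d of crust by seawater at the top must be balanced by replacing crust with mantle at the base: d (ρ_c − ρ_w) = a (ρ_m − ρ_c).
d = a (ρ_m − ρ_c)/(ρ_c − ρ_w) = 8.56 km × 497/1780 = 2.39 km.

2.39 km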